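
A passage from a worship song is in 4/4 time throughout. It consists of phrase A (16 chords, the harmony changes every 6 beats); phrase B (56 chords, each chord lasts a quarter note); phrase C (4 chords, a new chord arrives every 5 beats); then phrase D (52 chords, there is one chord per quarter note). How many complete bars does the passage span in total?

A: 16 × 6 = 96 beats = 24 bars.
B: 56 × 1 = 56 beats = 14 bars.
C: 4 × 5 = 20 beats = 5 bars.
D: 52 × 1 = 52 beats = 13 bars.
Total: 24 + 14 + 5 + 13 = 56 bars.

56 bars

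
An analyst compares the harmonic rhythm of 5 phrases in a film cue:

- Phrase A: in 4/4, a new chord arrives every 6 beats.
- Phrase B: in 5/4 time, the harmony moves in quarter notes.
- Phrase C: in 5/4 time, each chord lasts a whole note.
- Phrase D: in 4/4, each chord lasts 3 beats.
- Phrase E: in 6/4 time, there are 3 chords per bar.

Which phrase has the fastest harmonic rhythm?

A: 4/6 = 2/3 chords/bar.
B: 5/1 = 5 chords/bar.
C: 5/4 = 1.25 chords/bar.
D: 4/3 = 4/3 chords/bar.
E: 6/2 = 3 chords/bar.
Fastest is B at 5 chords/bar.

Phrase B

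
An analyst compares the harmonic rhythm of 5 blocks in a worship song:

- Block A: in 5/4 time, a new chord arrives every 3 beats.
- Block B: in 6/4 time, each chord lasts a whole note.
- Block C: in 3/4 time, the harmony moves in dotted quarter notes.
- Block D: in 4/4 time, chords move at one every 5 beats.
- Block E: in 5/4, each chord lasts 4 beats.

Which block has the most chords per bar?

A: each chord is 3 beats in 5/4, so 5/3 per bar.
B: each chord is 4 beats in 6/4, so 1.5 per bar.
C: each chord is 1.5 beats in 3/4, so 2 per bar.
D: each chord is 5 beats in 4/4, so 0.8 per bar.
E: each chord is 4 beats in 5/4, so 1.25 per bar.
Fastest is C at 2 chords/bar.

Block C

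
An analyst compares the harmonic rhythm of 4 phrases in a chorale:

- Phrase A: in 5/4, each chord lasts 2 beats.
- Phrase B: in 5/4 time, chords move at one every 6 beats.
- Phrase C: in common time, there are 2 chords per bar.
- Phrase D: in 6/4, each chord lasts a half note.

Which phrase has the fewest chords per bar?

A: each chord is 2 beats in 5/4, so 2.5 per bar.
B: each chord is 6 beats in 5/4, so 5/6 per bar.
C: each chord is 2 beats in 4/4, so 2 per bar.
D: each chord is 2 beats in 6/4, so 3 per bar.
Slowest is B at 5/6 chords/bar.

Phrase B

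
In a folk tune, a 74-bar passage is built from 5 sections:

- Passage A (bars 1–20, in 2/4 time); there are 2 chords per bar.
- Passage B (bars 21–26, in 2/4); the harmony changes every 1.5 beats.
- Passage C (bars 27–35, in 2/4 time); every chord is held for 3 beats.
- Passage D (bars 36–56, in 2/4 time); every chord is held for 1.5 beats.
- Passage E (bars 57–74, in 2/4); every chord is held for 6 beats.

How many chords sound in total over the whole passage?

A: 20 bars × 2 beats = 40 beats; 1 beat/chord → 40 chords.
B: 6 bars × 2 beats = 12 beats; 1.5 beats/chord → 8 chords.
C: 9 bars × 2 beats = 18 beats; 3 beats/chord → 6 chords.
D: 21 bars × 2 beats = 42 beats; 1.5 beats/chord → 28 chords.
E: 18 bars × 2 beats = 36 beats; 6 beats/chord → 6 chords.
Total: 40 + 8 + 6 + 28 + 6 = 88.

88 chords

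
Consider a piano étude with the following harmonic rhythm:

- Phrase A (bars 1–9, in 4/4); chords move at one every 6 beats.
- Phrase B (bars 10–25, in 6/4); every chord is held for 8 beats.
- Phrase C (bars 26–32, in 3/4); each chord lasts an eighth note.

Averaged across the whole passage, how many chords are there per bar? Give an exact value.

A: 9 bars of 4 beats is 36 beats; at 6 beats each that's 6 chords.
B: 16 bars of 6 beats is 96 beats; at 8 beats each that's 12 chords.
C: 7 bars of 3 beats is 21 beats; at 0.5 beats each that's 42 chords.
Overall: 60 chords over 32 bars → 60/32 = 1.875 chords per bar.

1.875 chords per bar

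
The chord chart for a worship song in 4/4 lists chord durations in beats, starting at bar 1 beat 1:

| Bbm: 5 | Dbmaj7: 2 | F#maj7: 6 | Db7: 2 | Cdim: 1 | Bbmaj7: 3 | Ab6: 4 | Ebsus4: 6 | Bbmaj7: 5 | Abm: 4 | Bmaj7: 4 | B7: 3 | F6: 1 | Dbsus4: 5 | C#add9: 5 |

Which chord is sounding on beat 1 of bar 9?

Bbmaj7

Beat 1 of bar 9 is beat (9−1)×4 + 1 = 33 overall.
Running totals: Bbm ends at 5, Dbmaj7 ends at 7, F#maj7 ends at 13, Db7 ends at 15, Cdim ends at 16, Bbmaj7 ends at 19, Ab6 ends at 23, Ebsus4 ends at 29, Bbmaj7 ends at 34.
Beat 33 falls within Bbmaj7.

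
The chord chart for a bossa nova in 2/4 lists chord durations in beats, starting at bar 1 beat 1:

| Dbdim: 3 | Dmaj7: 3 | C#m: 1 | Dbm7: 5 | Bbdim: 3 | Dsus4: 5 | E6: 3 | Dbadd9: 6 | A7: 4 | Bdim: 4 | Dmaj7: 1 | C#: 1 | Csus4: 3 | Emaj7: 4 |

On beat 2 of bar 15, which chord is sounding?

Beat 2 of bar 15 is beat (15−1)×2 + 2 = 30 overall.
Running totals: Dbdim ends at 3, Dmaj7 ends at 6, C#m ends at 7, Dbm7 ends at 12, Bbdim ends at 15, Dsus4 ends at 20, E6 ends at 23, Dbadd9 ends at 29, A7 ends at 33.
Beat 30 falls within A7.

A7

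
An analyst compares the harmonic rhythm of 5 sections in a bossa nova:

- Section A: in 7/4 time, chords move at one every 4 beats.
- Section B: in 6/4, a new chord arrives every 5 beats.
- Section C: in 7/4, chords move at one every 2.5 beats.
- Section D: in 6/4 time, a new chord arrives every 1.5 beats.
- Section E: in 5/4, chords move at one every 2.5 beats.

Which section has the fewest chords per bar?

Section B

A: 7 beats/bar ÷ 4 beats/chord = 1.75 chords/bar.
B: 6 beats/bar ÷ 5 beats/chord = 1.2 chords/bar.
C: 7 beats/bar ÷ 2.5 beats/chord = 2.8 chords/bar.
D: 6 beats/bar ÷ 1.5 beats/chord = 4 chords/bar.
E: 5 beats/bar ÷ 2.5 beats/chord = 2 chords/bar.
Slowest is B at 1.2 chords/bar.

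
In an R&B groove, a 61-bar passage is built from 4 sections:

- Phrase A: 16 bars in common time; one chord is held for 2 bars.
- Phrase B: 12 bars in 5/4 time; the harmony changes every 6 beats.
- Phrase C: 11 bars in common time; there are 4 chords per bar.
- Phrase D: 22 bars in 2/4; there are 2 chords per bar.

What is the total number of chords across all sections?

A: 16·4 = 64 beats, 64/8 = 8 chords.
B: 12·5 = 60 beats, 60/6 = 10 chords.
C: 11·4 = 44 beats, 44/1 = 44 chords.
D: 22·2 = 44 beats, 44/1 = 44 chords.
Total: 8 + 10 + 44 + 44 = 106.

106 chords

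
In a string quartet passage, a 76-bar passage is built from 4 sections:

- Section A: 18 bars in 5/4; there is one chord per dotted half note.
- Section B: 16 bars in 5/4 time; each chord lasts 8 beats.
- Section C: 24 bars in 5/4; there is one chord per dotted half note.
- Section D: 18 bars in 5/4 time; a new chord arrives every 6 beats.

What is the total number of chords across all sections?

A has 90 beats and chords last 3 each, so 30 chords.
B has 80 beats and chords last 8 each, so 10 chords.
C has 120 beats and chords last 3 each, so 40 chords.
D has 90 beats and chords last 6 each, so 15 chords.
Total: 30 + 10 + 40 + 15 = 95.

95 chords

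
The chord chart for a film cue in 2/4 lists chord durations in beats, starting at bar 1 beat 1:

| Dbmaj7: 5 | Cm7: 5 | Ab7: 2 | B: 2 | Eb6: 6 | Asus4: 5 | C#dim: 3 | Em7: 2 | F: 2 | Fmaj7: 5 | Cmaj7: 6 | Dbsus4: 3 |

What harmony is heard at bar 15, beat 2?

Beat 2 of bar 15 is beat (15−1)×2 + 2 = 30 overall.
Running totals: Dbmaj7 ends at 5, Cm7 ends at 10, Ab7 ends at 12, B ends at 14, Eb6 ends at 20, Asus4 ends at 25, C#dim ends at 28, Em7 ends at 30.
Beat 30 falls within Em7.

Em7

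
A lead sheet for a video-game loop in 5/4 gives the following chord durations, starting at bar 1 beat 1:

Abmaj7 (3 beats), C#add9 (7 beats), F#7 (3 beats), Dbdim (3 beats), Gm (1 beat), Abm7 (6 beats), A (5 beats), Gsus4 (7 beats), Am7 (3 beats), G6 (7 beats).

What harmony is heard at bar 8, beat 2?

Am7

Beat 2 of bar 8 is beat (8−1)×5 + 2 = 37 overall.
Running totals: Abmaj7 ends at 3, C#add9 ends at 10, F#7 ends at 13, Dbdim ends at 16, Gm ends at 17, Abm7 ends at 23, A ends at 28, Gsus4 ends at 35, Am7 ends at 38.
Beat 37 falls within Am7.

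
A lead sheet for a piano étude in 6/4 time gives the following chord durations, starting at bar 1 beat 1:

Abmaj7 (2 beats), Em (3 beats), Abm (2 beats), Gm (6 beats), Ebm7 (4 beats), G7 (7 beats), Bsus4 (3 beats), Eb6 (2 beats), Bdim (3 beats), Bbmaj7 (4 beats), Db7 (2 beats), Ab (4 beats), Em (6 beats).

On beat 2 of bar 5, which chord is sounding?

Beat 2 of bar 5 is beat (5−1)×6 + 2 = 26 overall.
Running totals: Abmaj7 ends at 2, Em ends at 5, Abm ends at 7, Gm ends at 13, Ebm7 ends at 17, G7 ends at 24, Bsus4 ends at 27.
Beat 26 falls within Bsus4.

Bsus4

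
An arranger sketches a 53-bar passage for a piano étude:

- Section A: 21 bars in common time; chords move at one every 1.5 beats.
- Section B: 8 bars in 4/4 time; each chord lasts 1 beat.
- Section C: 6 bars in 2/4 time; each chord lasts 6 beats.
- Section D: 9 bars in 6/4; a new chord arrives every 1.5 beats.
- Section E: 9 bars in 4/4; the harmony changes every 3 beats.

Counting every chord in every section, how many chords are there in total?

138 chords

A has 84 beats and chords last 1.5 each, so 56 chords.
B has 32 beats and chords last 1 each, so 32 chords.
C has 12 beats and chords last 6 each, so 2 chords.
D has 54 beats and chords last 1.5 each, so 36 chords.
E has 36 beats and chords last 3 each, so 12 chords.
Total: 56 + 32 + 2 + 36 + 12 = 138.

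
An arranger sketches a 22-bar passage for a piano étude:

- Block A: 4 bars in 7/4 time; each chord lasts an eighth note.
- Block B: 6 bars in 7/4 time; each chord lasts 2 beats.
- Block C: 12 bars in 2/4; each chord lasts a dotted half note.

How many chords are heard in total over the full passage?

85 chords

A has 28 beats and chords last 0.5 each, so 56 chords.
B has 42 beats and chords last 2 each, so 21 chords.
C has 24 beats and chords last 3 each, so 8 chords.
Total: 56 + 21 + 8 = 85.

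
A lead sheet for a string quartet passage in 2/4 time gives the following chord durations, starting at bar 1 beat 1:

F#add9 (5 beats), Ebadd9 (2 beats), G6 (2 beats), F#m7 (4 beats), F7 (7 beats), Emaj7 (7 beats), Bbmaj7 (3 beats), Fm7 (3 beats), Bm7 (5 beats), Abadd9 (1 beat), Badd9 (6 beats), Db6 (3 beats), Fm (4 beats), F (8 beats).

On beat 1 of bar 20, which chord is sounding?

Beat 1 of bar 20 is beat (20−1)×2 + 1 = 39 overall.
Running totals: F#add9 ends at 5, Ebadd9 ends at 7, G6 ends at 9, F#m7 ends at 13, F7 ends at 20, Emaj7 ends at 27, Bbmaj7 ends at 30, Fm7 ends at 33, Bm7 ends at 38, Abadd9 ends at 39.
Beat 39 falls within Abadd9.

Abadd9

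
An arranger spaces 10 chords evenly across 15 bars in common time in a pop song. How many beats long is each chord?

6 beats

15 bars × 4 beats/bar = 60 beats total.
60 beats ÷ 10 chords = 6 beats per chord.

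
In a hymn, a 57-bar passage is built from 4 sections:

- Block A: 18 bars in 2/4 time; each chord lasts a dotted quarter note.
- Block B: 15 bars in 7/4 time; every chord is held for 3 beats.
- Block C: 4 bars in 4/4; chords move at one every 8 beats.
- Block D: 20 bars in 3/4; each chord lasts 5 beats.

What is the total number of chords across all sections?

A: 18 bars × 2 beats = 36 beats; 1.5 beats/chord → 24 chords.
B: 15 bars × 7 beats = 105 beats; 3 beats/chord → 35 chords.
C: 4 bars × 4 beats = 16 beats; 8 beats/chord → 2 chords.
D: 20 bars × 3 beats = 60 beats; 5 beats/chord → 12 chords.
Total: 24 + 35 + 2 + 12 = 73.

73 chords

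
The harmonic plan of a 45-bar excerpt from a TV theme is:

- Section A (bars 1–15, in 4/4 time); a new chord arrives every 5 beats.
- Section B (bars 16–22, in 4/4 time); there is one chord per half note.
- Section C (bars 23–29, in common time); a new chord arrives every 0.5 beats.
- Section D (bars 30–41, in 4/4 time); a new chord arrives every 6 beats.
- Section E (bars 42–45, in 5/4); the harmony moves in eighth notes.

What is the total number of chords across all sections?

A: 15 bars × 4 beats = 60 beats; 5 beats/chord → 12 chords.
B: 7 bars × 4 beats = 28 beats; 2 beats/chord → 14 chords.
C: 7 bars × 4 beats = 28 beats; 0.5 beats/chord → 56 chords.
D: 12 bars × 4 beats = 48 beats; 6 beats/chord → 8 chords.
E: 4 bars × 5 beats = 20 beats; 0.5 beats/chord → 40 chords.
Total: 12 + 14 + 56 + 8 + 40 = 130.

130 chords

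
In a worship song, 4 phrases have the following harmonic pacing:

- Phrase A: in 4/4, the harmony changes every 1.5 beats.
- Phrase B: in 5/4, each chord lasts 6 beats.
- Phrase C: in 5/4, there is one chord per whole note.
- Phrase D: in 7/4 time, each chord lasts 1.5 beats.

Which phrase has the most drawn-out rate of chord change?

Phrase B

A: 4 beats/bar ÷ 1.5 beats/chord = 8/3 chords/bar.
B: 5 beats/bar ÷ 6 beats/chord = 5/6 chords/bar.
C: 5 beats/bar ÷ 4 beats/chord = 1.25 chords/bar.
D: 7 beats/bar ÷ 1.5 beats/chord = 14/3 chords/bar.
Slowest is B at 5/6 chords/bar.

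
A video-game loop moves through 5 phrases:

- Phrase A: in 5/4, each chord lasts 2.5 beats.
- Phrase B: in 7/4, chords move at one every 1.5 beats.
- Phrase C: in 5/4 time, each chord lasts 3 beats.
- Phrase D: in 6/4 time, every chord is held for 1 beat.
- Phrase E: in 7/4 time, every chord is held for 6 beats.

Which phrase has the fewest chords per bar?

A: each chord is 2.5 beats in 5/4, so 2 per bar.
B: each chord is 1.5 beats in 7/4, so 14/3 per bar.
C: each chord is 3 beats in 5/4, so 5/3 per bar.
D: each chord is 1 beat in 6/4, so 6 per bar.
E: each chord is 6 beats in 7/4, so 7/6 per bar.
Slowest is E at 7/6 chords/bar.

Phrase E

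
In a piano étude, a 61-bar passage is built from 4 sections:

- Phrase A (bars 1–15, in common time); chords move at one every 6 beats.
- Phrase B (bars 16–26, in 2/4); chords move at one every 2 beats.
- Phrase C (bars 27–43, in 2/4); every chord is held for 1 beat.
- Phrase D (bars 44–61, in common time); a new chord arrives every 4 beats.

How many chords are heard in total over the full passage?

73 chords

A has 60 beats and chords last 6 each, so 10 chords.
B has 22 beats and chords last 2 each, so 11 chords.
C has 34 beats and chords last 1 each, so 34 chords.
D has 72 beats and chords last 4 each, so 18 chords.
Total: 10 + 11 + 34 + 18 = 73.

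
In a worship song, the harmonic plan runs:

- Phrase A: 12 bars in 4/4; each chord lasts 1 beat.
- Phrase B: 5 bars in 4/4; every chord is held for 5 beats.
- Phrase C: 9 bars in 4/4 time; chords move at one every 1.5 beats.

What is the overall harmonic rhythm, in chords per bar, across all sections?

38/13 chords per bar

A: 12 bars of 4 beats is 48 beats; at 1 beat each that's 48 chords.
B: 5 bars of 4 beats is 20 beats; at 5 beats each that's 4 chords.
C: 9 bars of 4 beats is 36 beats; at 1.5 beats each that's 24 chords.
Overall: 76 chords over 26 bars → 76/26 = 38/13 chords per bar.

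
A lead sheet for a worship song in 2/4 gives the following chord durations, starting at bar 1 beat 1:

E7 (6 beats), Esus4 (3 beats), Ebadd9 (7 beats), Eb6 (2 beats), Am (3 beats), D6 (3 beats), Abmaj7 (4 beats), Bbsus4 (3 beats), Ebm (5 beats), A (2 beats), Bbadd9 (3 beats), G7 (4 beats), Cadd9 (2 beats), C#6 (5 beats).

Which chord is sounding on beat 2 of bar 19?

Beat 2 of bar 19 is beat (19−1)×2 + 2 = 38 overall.
Running totals: E7 ends at 6, Esus4 ends at 9, Ebadd9 ends at 16, Eb6 ends at 18, Am ends at 21, D6 ends at 24, Abmaj7 ends at 28, Bbsus4 ends at 31, Ebm ends at 36, A ends at 38.
Beat 38 falls within A.

A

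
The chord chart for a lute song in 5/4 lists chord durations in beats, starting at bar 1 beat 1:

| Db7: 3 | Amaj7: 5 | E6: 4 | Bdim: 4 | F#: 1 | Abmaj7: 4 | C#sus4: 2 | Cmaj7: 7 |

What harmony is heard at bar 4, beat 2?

Beat 2 of bar 4 is beat (4−1)×5 + 2 = 17 overall.
Running totals: Db7 ends at 3, Amaj7 ends at 8, E6 ends at 12, Bdim ends at 16, F# ends at 17.
Beat 17 falls within F#.

F#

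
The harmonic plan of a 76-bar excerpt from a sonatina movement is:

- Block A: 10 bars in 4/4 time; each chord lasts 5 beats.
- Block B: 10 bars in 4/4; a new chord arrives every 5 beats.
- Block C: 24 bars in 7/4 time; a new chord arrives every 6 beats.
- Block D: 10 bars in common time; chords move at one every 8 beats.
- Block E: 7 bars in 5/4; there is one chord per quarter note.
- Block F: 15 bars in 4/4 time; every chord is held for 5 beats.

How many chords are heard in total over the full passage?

96 chords

A: 10·4 = 40 beats, 40/5 = 8 chords.
B: 10·4 = 40 beats, 40/5 = 8 chords.
C: 24·7 = 168 beats, 168/6 = 28 chords.
D: 10·4 = 40 beats, 40/8 = 5 chords.
E: 7·5 = 35 beats, 35/1 = 35 chords.
F: 15·4 = 60 beats, 60/5 = 12 chords.
Total: 8 + 8 + 28 + 5 + 35 + 12 = 96.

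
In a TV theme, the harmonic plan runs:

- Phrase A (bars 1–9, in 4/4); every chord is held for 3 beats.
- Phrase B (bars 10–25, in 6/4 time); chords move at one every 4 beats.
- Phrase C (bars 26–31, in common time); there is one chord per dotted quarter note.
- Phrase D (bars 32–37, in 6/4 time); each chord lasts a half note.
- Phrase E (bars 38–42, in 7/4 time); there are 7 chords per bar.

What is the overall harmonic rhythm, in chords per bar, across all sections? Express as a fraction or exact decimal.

2.5 chords per bar

A: 9 bars of 4 beats is 36 beats; at 3 beats each that's 12 chords.
B: 16 bars of 6 beats is 96 beats; at 4 beats each that's 24 chords.
C: 6 bars of 4 beats is 24 beats; at 1.5 beats each that's 16 chords.
D: 6 bars of 6 beats is 36 beats; at 2 beats each that's 18 chords.
E: 5 bars of 7 beats is 35 beats; at 1 beat each that's 35 chords.
Overall: 105 chords over 42 bars → 105/42 = 2.5 chords per bar.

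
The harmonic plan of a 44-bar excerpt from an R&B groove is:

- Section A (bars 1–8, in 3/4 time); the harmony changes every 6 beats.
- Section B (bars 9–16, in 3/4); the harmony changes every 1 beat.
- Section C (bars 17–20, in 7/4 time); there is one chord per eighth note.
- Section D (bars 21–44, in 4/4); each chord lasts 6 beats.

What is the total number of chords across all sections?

A: 8·3 = 24 beats, 24/6 = 4 chords.
B: 8·3 = 24 beats, 24/1 = 24 chords.
C: 4·7 = 28 beats, 28/0.5 = 56 chords.
D: 24·4 = 96 beats, 96/6 = 16 chords.
Total: 4 + 24 + 56 + 16 = 100.

100 chords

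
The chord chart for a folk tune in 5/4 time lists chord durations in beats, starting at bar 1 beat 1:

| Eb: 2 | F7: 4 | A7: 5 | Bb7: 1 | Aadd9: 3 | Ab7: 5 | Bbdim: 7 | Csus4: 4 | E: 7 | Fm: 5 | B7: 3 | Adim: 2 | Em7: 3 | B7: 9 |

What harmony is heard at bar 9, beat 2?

Fm

Beat 2 of bar 9 is beat (9−1)×5 + 2 = 42 overall.
Running totals: Eb ends at 2, F7 ends at 6, A7 ends at 11, Bb7 ends at 12, Aadd9 ends at 15, Ab7 ends at 20, Bbdim ends at 27, Csus4 ends at 31, E ends at 38, Fm ends at 43.
Beat 42 falls within Fm.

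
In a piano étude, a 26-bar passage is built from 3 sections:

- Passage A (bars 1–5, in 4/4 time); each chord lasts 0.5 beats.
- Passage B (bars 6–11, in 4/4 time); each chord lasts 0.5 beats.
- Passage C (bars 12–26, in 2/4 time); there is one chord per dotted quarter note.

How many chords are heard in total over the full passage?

A: 5 bars × 4 beats = 20 beats; 0.5 beats/chord → 40 chords.
B: 6 bars × 4 beats = 24 beats; 0.5 beats/chord → 48 chords.
C: 15 bars × 2 beats = 30 beats; 1.5 beats/chord → 20 chords.
Total: 40 + 48 + 20 = 108.

108 chords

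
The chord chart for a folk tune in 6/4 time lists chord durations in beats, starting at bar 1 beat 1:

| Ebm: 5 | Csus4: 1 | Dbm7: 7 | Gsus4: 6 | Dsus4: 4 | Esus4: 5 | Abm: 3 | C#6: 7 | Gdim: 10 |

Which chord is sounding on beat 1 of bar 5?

Beat 1 of bar 5 is beat (5−1)×6 + 1 = 25 overall.
Running totals: Ebm ends at 5, Csus4 ends at 6, Dbm7 ends at 13, Gsus4 ends at 19, Dsus4 ends at 23, Esus4 ends at 28.
Beat 25 falls within Esus4.

Esus4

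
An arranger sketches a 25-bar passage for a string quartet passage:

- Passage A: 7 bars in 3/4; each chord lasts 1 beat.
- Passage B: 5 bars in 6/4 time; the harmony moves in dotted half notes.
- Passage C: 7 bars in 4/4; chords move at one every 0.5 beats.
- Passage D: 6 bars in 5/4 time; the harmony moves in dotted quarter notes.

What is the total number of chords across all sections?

107 chords

A: 7·3 = 21 beats, 21/1 = 21 chords.
B: 5·6 = 30 beats, 30/3 = 10 chords.
C: 7·4 = 28 beats, 28/0.5 = 56 chords.
D: 6·5 = 30 beats, 30/1.5 = 20 chords.
Total: 21 + 10 + 56 + 20 = 107.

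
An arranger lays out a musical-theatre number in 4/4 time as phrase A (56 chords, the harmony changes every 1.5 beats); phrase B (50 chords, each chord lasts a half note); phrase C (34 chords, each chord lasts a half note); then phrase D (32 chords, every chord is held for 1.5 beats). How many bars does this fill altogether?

A: 56 × 1.5 = 84 beats = 21 bars.
B: 50 × 2 = 100 beats = 25 bars.
C: 34 × 2 = 68 beats = 17 bars.
D: 32 × 1.5 = 48 beats = 12 bars.
Total: 21 + 25 + 17 + 12 = 75 bars.

75 bars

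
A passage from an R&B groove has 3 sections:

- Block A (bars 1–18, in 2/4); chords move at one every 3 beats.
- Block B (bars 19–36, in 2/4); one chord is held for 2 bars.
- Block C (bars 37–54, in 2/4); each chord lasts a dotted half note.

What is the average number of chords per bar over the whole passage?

11/18 chords per bar

A: 18 bars of 2 beats is 36 beats; at 3 beats each that's 12 chords.
B: 18 bars of 2 beats is 36 beats; at 4 beats each that's 9 chords.
C: 18 bars of 2 beats is 36 beats; at 3 beats each that's 12 chords.
Overall: 33 chords over 54 bars → 33/54 = 11/18 chords per bar.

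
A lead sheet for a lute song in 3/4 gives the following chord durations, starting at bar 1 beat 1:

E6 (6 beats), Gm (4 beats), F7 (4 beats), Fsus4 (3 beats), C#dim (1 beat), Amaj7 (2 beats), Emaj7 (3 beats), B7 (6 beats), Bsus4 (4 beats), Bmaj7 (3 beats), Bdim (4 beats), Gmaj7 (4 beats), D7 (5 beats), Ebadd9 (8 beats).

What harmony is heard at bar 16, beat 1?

D7

Beat 1 of bar 16 is beat (16−1)×3 + 1 = 46 overall.
Running totals: E6 ends at 6, Gm ends at 10, F7 ends at 14, Fsus4 ends at 17, C#dim ends at 18, Amaj7 ends at 20, Emaj7 ends at 23, B7 ends at 29, Bsus4 ends at 33, Bmaj7 ends at 36, Bdim ends at 40, Gmaj7 ends at 44, D7 ends at 49.
Beat 46 falls within D7.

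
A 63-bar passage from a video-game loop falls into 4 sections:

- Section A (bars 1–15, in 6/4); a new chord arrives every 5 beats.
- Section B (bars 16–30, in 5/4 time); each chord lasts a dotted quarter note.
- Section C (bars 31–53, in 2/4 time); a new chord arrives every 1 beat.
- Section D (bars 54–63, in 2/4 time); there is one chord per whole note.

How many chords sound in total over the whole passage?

A: 15·6 = 90 beats, 90/5 = 18 chords.
B: 15·5 = 75 beats, 75/1.5 = 50 chords.
C: 23·2 = 46 beats, 46/1 = 46 chords.
D: 10·2 = 20 beats, 20/4 = 5 chords.
Total: 18 + 50 + 46 + 5 = 119.

119 chords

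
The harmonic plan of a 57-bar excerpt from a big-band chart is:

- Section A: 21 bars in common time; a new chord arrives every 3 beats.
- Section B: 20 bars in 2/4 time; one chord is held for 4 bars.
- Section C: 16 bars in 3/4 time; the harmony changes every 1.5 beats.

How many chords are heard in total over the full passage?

A: 21 bars × 4 beats = 84 beats; 3 beats/chord → 28 chords.
B: 20 bars × 2 beats = 40 beats; 8 beats/chord → 5 chords.
C: 16 bars × 3 beats = 48 beats; 1.5 beats/chord → 32 chords.
Total: 28 + 5 + 32 = 65.

65 chords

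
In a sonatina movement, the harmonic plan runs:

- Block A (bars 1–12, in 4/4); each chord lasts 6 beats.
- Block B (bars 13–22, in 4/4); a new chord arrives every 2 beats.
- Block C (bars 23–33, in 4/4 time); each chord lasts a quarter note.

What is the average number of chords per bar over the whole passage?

A: 12 × 4 = 48 beats ÷ 6 = 8 chords.
B: 10 × 4 = 40 beats ÷ 2 = 20 chords.
C: 11 × 4 = 44 beats ÷ 1 = 44 chords.
Overall: 72 chords over 33 bars → 72/33 = 24/11 chords per bar.

24/11 chords per bar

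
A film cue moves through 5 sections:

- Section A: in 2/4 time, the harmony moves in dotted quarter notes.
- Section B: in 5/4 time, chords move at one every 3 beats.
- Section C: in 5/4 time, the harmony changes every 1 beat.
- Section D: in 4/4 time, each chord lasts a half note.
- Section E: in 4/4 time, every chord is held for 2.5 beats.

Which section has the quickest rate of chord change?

Section C

A: 2/1.5 = 4/3 chords/bar.
B: 5/3 = 5/3 chords/bar.
C: 5/1 = 5 chords/bar.
D: 4/2 = 2 chords/bar.
E: 4/2.5 = 1.6 chords/bar.
Fastest is C at 5 chords/bar.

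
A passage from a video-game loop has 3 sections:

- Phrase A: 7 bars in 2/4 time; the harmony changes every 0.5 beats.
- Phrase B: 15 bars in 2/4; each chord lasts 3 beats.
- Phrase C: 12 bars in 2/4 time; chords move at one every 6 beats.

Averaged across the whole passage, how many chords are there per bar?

A: 7 × 2 = 14 beats ÷ 0.5 = 28 chords.
B: 15 × 2 = 30 beats ÷ 3 = 10 chords.
C: 12 × 2 = 24 beats ÷ 6 = 4 chords.
Overall: 42 chords over 34 bars → 42/34 = 21/17 chords per bar.

21/17 chords per bar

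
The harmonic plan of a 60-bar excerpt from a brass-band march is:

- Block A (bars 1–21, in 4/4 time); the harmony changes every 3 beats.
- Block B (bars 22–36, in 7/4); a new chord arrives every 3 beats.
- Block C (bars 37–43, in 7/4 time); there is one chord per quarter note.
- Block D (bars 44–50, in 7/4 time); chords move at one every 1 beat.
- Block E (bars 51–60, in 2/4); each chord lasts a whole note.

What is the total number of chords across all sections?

166 chords

A: 21·4 = 84 beats, 84/3 = 28 chords.
B: 15·7 = 105 beats, 105/3 = 35 chords.
C: 7·7 = 49 beats, 49/1 = 49 chords.
D: 7·7 = 49 beats, 49/1 = 49 chords.
E: 10·2 = 20 beats, 20/4 = 5 chords.
Total: 28 + 35 + 49 + 49 + 5 = 166.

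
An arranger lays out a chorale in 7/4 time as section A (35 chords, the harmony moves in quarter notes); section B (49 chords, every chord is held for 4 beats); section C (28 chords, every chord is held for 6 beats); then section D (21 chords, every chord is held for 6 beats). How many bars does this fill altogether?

75 bars

A: 35 × 1 = 35 beats = 5 bars.
B: 49 × 4 = 196 beats = 28 bars.
C: 28 × 6 = 168 beats = 24 bars.
D: 21 × 6 = 126 beats = 18 bars.
Total: 5 + 28 + 24 + 18 = 75 bars.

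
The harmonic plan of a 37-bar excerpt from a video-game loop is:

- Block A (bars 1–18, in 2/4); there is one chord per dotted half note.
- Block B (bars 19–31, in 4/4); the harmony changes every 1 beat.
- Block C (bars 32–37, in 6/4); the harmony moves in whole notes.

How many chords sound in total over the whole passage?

73 chords

A: 18·2 = 36 beats, 36/3 = 12 chords.
B: 13·4 = 52 beats, 52/1 = 52 chords.
C: 6·6 = 36 beats, 36/4 = 9 chords.
Total: 12 + 52 + 9 = 73.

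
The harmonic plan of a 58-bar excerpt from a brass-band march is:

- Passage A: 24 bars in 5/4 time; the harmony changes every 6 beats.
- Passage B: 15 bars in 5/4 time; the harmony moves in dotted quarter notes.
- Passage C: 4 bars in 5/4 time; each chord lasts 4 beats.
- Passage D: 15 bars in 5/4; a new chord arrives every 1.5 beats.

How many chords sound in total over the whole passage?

125 chords

A has 120 beats and chords last 6 each, so 20 chords.
B has 75 beats and chords last 1.5 each, so 50 chords.
C has 20 beats and chords last 4 each, so 5 chords.
D has 75 beats and chords last 1.5 each, so 50 chords.
Total: 20 + 50 + 5 + 50 = 125.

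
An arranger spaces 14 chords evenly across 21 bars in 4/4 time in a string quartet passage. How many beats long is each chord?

21 bars × 4 beats/bar = 84 beats total.
84 beats ÷ 14 chords = 6 beats per chord.

6 beats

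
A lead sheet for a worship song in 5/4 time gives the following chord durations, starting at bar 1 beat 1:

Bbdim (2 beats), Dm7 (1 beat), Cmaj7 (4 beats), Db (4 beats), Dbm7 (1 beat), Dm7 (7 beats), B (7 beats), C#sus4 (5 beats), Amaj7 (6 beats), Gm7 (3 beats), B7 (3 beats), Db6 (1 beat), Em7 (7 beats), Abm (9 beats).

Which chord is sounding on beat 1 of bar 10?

Beat 1 of bar 10 is beat (10−1)×5 + 1 = 46 overall.
Running totals: Bbdim ends at 2, Dm7 ends at 3, Cmaj7 ends at 7, Db ends at 11, Dbm7 ends at 12, Dm7 ends at 19, B ends at 26, C#sus4 ends at 31, Amaj7 ends at 37, Gm7 ends at 40, B7 ends at 43, Db6 ends at 44, Em7 ends at 51.
Beat 46 falls within Em7.

Em7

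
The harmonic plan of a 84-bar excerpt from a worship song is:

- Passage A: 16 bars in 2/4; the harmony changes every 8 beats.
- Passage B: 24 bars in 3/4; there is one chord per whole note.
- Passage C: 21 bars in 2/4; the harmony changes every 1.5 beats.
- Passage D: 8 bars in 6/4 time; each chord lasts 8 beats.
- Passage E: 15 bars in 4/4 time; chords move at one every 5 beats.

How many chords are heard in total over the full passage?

A: 16 bars × 2 beats = 32 beats; 8 beats/chord → 4 chords.
B: 24 bars × 3 beats = 72 beats; 4 beats/chord → 18 chords.
C: 21 bars × 2 beats = 42 beats; 1.5 beats/chord → 28 chords.
D: 8 bars × 6 beats = 48 beats; 8 beats/chord → 6 chords.
E: 15 bars × 4 beats = 60 beats; 5 beats/chord → 12 chords.
Total: 4 + 18 + 28 + 6 + 12 = 68.

68 chords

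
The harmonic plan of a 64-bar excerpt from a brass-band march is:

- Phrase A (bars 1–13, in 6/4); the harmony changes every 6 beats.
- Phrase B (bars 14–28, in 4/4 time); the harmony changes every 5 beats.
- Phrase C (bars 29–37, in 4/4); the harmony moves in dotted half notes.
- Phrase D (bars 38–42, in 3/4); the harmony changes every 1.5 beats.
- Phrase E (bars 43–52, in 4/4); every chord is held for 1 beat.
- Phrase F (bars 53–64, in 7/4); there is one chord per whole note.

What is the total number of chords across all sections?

A has 78 beats and chords last 6 each, so 13 chords.
B has 60 beats and chords last 5 each, so 12 chords.
C has 36 beats and chords last 3 each, so 12 chords.
D has 15 beats and chords last 1.5 each, so 10 chords.
E has 40 beats and chords last 1 each, so 40 chords.
F has 84 beats and chords last 4 each, so 21 chords.
Total: 13 + 12 + 12 + 10 + 40 + 21 = 108.

108 chords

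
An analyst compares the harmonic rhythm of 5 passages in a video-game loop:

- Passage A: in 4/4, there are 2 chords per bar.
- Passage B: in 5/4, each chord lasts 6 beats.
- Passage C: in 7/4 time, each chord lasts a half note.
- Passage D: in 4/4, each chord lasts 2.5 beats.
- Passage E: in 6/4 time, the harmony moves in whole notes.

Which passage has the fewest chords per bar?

A: 4 beats/bar ÷ 2 beats/chord = 2 chords/bar.
B: 5 beats/bar ÷ 6 beats/chord = 5/6 chords/bar.
C: 7 beats/bar ÷ 2 beats/chord = 3.5 chords/bar.
D: 4 beats/bar ÷ 2.5 beats/chord = 1.6 chords/bar.
E: 6 beats/bar ÷ 4 beats/chord = 1.5 chords/bar.
Slowest is B at 5/6 chords/bar.

Passage B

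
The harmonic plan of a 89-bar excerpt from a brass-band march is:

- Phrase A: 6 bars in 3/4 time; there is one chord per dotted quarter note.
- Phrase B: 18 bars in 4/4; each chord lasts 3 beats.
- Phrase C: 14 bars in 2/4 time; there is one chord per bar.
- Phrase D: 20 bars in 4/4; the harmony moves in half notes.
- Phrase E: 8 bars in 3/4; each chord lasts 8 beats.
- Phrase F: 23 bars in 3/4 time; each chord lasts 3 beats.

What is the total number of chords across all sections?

116 chords

A: 6·3 = 18 beats, 18/1.5 = 12 chords.
B: 18·4 = 72 beats, 72/3 = 24 chords.
C: 14·2 = 28 beats, 28/2 = 14 chords.
D: 20·4 = 80 beats, 80/2 = 40 chords.
E: 8·3 = 24 beats, 24/8 = 3 chords.
F: 23·3 = 69 beats, 69/3 = 23 chords.
Total: 12 + 24 + 14 + 40 + 3 + 23 = 116.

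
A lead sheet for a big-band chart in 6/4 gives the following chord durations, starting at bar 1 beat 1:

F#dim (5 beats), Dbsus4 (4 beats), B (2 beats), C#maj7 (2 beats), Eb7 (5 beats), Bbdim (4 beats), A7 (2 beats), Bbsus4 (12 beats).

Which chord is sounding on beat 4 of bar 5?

Bbsus4

Beat 4 of bar 5 is beat (5−1)×6 + 4 = 28 overall.
Running totals: F#dim ends at 5, Dbsus4 ends at 9, B ends at 11, C#maj7 ends at 13, Eb7 ends at 18, Bbdim ends at 22, A7 ends at 24, Bbsus4 ends at 36.
Beat 28 falls within Bbsus4.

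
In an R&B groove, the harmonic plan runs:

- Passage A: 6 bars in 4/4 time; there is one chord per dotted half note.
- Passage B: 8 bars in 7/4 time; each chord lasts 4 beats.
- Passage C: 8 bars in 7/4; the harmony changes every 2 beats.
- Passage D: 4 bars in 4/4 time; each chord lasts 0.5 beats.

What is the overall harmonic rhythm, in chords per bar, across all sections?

41/13 chords per bar

A: 6 × 4 = 24 beats ÷ 3 = 8 chords.
B: 8 × 7 = 56 beats ÷ 4 = 14 chords.
C: 8 × 7 = 56 beats ÷ 2 = 28 chords.
D: 4 × 4 = 16 beats ÷ 0.5 = 32 chords.
Overall: 82 chords over 26 bars → 82/26 = 41/13 chords per bar.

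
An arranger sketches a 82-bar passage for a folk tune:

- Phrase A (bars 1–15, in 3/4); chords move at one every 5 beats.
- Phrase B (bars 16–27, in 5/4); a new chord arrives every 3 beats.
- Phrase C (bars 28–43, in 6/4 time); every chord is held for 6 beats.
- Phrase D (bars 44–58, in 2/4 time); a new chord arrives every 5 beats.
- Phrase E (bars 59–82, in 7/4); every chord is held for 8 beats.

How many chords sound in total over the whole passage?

A: 15·3 = 45 beats, 45/5 = 9 chords.
B: 12·5 = 60 beats, 60/3 = 20 chords.
C: 16·6 = 96 beats, 96/6 = 16 chords.
D: 15·2 = 30 beats, 30/5 = 6 chords.
E: 24·7 = 168 beats, 168/8 = 21 chords.
Total: 9 + 20 + 16 + 6 + 21 = 72.

72 chords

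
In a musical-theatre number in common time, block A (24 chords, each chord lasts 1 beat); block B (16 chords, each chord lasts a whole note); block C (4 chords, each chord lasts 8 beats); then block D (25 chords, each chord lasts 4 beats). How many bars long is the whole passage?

A: 24 × 1 = 24 beats = 6 bars.
B: 16 × 4 = 64 beats = 16 bars.
C: 4 × 8 = 32 beats = 8 bars.
D: 25 × 4 = 100 beats = 25 bars.
Total: 6 + 16 + 8 + 25 = 55 bars.

55 bars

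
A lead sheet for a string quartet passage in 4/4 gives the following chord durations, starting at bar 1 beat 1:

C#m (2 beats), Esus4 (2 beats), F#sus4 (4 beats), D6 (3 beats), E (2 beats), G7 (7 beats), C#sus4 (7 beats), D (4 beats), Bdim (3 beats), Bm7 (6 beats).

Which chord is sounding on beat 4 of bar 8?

Bdim

Beat 4 of bar 8 is beat (8−1)×4 + 4 = 32 overall.
Running totals: C#m ends at 2, Esus4 ends at 4, F#sus4 ends at 8, D6 ends at 11, E ends at 13, G7 ends at 20, C#sus4 ends at 27, D ends at 31, Bdim ends at 34.
Beat 32 falls within Bdim.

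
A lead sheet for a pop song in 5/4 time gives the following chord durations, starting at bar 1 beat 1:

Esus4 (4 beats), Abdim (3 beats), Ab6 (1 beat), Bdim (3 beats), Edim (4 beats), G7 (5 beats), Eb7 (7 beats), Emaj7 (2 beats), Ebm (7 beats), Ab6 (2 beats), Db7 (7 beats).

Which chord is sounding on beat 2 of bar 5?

Eb7

Beat 2 of bar 5 is beat (5−1)×5 + 2 = 22 overall.
Running totals: Esus4 ends at 4, Abdim ends at 7, Ab6 ends at 8, Bdim ends at 11, Edim ends at 15, G7 ends at 20, Eb7 ends at 27.
Beat 22 falls within Eb7.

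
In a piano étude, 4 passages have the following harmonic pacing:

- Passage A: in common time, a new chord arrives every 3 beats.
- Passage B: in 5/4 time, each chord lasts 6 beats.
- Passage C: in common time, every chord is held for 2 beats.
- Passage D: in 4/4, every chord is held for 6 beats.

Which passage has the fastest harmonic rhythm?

Passage C

A: each chord is 3 beats in 4/4, so 4/3 per bar.
B: each chord is 6 beats in 5/4, so 5/6 per bar.
C: each chord is 2 beats in 4/4, so 2 per bar.
D: each chord is 6 beats in 4/4, so 2/3 per bar.
Fastest is C at 2 chords/bar.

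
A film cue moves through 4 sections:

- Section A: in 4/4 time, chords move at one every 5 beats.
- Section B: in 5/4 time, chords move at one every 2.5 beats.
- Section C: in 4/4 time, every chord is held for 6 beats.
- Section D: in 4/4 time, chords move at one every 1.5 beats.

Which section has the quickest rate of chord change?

Section D

A: 4/5 = 0.8 chords/bar.
B: 5/2.5 = 2 chords/bar.
C: 4/6 = 2/3 chords/bar.
D: 4/1.5 = 8/3 chords/bar.
Fastest is D at 8/3 chords/bar.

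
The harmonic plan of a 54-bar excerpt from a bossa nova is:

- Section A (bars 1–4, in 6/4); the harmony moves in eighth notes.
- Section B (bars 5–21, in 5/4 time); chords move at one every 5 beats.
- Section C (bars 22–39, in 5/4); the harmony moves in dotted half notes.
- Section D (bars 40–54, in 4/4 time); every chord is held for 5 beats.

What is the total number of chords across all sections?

A has 24 beats and chords last 0.5 each, so 48 chords.
B has 85 beats and chords last 5 each, so 17 chords.
C has 90 beats and chords last 3 each, so 30 chords.
D has 60 beats and chords last 5 each, so 12 chords.
Total: 48 + 17 + 30 + 12 = 107.

107 chords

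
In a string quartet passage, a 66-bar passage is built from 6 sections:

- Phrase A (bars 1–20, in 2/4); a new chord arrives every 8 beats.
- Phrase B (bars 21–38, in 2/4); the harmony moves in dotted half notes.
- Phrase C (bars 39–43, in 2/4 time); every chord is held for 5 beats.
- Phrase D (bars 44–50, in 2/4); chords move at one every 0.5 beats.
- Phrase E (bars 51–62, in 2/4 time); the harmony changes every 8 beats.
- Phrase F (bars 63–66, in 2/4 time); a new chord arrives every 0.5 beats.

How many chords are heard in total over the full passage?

A: 20 bars × 2 beats = 40 beats; 8 beats/chord → 5 chords.
B: 18 bars × 2 beats = 36 beats; 3 beats/chord → 12 chords.
C: 5 bars × 2 beats = 10 beats; 5 beats/chord → 2 chords.
D: 7 bars × 2 beats = 14 beats; 0.5 beats/chord → 28 chords.
E: 12 bars × 2 beats = 24 beats; 8 beats/chord → 3 chords.
F: 4 bars × 2 beats = 8 beats; 0.5 beats/chord → 16 chords.
Total: 5 + 12 + 2 + 28 + 3 + 16 = 66.

66 chords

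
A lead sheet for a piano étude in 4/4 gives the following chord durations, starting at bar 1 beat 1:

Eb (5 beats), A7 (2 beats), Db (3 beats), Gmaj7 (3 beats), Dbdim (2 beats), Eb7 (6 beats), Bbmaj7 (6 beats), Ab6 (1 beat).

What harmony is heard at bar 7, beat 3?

Bbmaj7

Beat 3 of bar 7 is beat (7−1)×4 + 3 = 27 overall.
Running totals: Eb ends at 5, A7 ends at 7, Db ends at 10, Gmaj7 ends at 13, Dbdim ends at 15, Eb7 ends at 21, Bbmaj7 ends at 27.
Beat 27 falls within Bbmaj7.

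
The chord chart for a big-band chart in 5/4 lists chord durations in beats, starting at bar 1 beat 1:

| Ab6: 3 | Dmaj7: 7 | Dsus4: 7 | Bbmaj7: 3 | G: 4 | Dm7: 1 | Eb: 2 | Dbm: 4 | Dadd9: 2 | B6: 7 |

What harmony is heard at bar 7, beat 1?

Beat 1 of bar 7 is beat (7−1)×5 + 1 = 31 overall.
Running totals: Ab6 ends at 3, Dmaj7 ends at 10, Dsus4 ends at 17, Bbmaj7 ends at 20, G ends at 24, Dm7 ends at 25, Eb ends at 27, Dbm ends at 31.
Beat 31 falls within Dbm.

Dbm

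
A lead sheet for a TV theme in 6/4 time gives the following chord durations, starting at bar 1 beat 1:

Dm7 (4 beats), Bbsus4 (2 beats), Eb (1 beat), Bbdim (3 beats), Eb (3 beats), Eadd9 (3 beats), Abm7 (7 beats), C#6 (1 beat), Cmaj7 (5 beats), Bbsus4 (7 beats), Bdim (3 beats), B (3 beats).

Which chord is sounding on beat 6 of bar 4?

Beat 6 of bar 4 is beat (4−1)×6 + 6 = 24 overall.
Running totals: Dm7 ends at 4, Bbsus4 ends at 6, Eb ends at 7, Bbdim ends at 10, Eb ends at 13, Eadd9 ends at 16, Abm7 ends at 23, C#6 ends at 24.
Beat 24 falls within C#6.

C#6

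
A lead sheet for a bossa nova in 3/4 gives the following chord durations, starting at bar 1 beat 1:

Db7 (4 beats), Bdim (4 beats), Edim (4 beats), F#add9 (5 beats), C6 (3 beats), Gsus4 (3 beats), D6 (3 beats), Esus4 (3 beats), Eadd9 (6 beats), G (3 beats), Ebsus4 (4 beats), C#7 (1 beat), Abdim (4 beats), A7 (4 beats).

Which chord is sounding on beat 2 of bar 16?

Beat 2 of bar 16 is beat (16−1)×3 + 2 = 47 overall.
Running totals: Db7 ends at 4, Bdim ends at 8, Edim ends at 12, F#add9 ends at 17, C6 ends at 20, Gsus4 ends at 23, D6 ends at 26, Esus4 ends at 29, Eadd9 ends at 35, G ends at 38, Ebsus4 ends at 42, C#7 ends at 43, Abdim ends at 47.
Beat 47 falls within Abdim.

Abdim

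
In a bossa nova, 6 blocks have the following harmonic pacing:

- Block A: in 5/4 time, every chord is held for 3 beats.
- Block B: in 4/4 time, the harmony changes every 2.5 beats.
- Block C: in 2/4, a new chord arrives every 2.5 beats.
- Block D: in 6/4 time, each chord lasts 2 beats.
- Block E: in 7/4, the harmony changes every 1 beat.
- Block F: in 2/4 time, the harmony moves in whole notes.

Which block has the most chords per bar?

A: 5 beats/bar ÷ 3 beats/chord = 5/3 chords/bar.
B: 4 beats/bar ÷ 2.5 beats/chord = 1.6 chords/bar.
C: 2 beats/bar ÷ 2.5 beats/chord = 0.8 chords/bar.
D: 6 beats/bar ÷ 2 beats/chord = 3 chords/bar.
E: 7 beats/bar ÷ 1 beat/chord = 7 chords/bar.
F: 2 beats/bar ÷ 4 beats/chord = 0.5 chords/bar.
Fastest is E at 7 chords/bar.

Block E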